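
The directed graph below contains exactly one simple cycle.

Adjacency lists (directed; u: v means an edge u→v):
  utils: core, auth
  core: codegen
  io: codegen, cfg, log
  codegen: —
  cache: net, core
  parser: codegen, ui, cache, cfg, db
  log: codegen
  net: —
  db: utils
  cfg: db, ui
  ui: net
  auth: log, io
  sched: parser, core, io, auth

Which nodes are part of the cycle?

db, io, cfg, auth, utils

DFS with gray/black marking from cfg:
cfg gray
  db gray
    utils gray
      core gray
        codegen gray
        codegen black
      core black
      auth gray
        log gray
          log→codegen: codegen black — skip
        log black
        io gray
          io→codegen: codegen black — skip
          io→cfg: cfg is gray → back edge
Back edge closes the cycle cfg → db → utils → auth → io → cfg; its vertices are {db, io, cfg, auth, utils}.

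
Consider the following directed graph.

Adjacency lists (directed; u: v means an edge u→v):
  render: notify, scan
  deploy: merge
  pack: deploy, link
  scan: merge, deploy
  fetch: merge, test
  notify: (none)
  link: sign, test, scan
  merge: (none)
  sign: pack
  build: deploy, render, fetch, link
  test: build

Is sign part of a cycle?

Yes

sign is on a cycle iff sign can reach itself via ≥1 edge.
sign → pack → link → sign — yes.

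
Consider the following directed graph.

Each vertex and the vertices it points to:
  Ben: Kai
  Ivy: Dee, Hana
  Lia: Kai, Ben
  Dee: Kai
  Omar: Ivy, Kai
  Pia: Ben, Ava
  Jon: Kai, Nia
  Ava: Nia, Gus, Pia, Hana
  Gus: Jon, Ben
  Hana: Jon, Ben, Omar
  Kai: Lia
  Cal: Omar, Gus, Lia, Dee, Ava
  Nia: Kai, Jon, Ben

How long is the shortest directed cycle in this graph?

For each vertex v, BFS finds the shortest path from v back to v.
The shortest such closed walk is Ava → Pia → Ava, length 2.

2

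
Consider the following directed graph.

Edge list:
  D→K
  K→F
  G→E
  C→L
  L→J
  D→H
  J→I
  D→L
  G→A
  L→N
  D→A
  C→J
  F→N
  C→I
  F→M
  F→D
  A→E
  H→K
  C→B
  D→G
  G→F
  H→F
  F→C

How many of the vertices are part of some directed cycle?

A vertex is on a directed cycle iff it belongs to a strongly connected component of size ≥ 2 (or has a self-loop).
The vertices on cycles are {D, F, G, H, K} — 5 in total.

5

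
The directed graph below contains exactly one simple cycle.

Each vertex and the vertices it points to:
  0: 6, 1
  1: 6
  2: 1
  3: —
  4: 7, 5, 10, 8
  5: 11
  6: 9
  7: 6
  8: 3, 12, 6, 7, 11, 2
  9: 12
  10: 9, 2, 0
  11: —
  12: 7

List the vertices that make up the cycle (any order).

6, 7, 9, 12

DFS with gray/black marking from 9:
9 gray
  12 gray
    7 gray
      6 gray
        6→9: 9 is gray → back edge
Back edge closes the cycle 9 → 12 → 7 → 6 → 9; its vertices are {6, 7, 9, 12}.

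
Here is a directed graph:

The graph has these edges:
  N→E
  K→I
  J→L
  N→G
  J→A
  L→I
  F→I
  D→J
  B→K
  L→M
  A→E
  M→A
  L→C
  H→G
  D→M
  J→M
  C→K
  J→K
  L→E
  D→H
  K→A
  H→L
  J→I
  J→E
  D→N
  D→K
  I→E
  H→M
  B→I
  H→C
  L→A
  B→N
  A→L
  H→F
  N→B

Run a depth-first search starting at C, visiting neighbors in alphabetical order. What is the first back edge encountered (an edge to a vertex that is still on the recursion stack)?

L→A

DFS from C (visiting neighbors in alphabetical order); mark gray on enter, black on exit:
C gray
  K gray
    A gray
      E gray
      E black
      L gray
        L→A: A is gray → back edge
First back edge: L → A.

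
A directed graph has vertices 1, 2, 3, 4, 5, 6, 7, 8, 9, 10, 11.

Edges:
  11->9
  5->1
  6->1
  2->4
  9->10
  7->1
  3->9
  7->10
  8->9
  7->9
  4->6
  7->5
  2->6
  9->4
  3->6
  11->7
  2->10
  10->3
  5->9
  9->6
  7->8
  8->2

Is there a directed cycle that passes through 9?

Yes

9 is on a cycle iff 9 can reach itself via ≥1 edge.
9 → 10 → 3 → 9 — yes.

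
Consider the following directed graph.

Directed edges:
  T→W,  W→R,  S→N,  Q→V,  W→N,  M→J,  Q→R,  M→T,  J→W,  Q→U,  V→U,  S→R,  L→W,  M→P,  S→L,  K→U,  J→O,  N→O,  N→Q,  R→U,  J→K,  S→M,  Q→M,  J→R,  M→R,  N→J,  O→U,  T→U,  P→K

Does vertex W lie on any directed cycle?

W is on a cycle iff W can reach itself via ≥1 edge.
W → N → J → W — yes.

Yes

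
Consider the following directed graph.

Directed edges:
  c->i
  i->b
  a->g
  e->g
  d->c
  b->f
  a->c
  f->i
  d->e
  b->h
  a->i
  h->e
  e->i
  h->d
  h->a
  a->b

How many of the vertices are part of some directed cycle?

8

A vertex is on a directed cycle iff it belongs to a strongly connected component of size ≥ 2 (or has a self-loop).
The vertices on cycles are {a, b, c, d, e, f, h, i} — 8 in total.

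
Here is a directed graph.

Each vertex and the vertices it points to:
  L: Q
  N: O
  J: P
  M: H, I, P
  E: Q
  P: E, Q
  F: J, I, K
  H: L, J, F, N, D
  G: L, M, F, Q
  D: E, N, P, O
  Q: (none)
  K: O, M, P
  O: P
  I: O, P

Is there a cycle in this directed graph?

Yes

DFS with white/gray/black marking, starting from K:
K gray
  O gray
    P gray
      E gray
        Q gray
        Q black
      E black
      P→Q: Q black — skip
    P black
  O black
  M gray
    H gray
      L gray
        L→Q: Q black — skip
      L black
      J gray
        J→P: P black — skip
      J black
      F gray
        F→J: J black — skip
        I gray
          I→O: O black — skip
          I→P: P black — skip
        I black
        F→K: K is gray → back edge
Back edge found, so a cycle exists: K → M → H → F → K.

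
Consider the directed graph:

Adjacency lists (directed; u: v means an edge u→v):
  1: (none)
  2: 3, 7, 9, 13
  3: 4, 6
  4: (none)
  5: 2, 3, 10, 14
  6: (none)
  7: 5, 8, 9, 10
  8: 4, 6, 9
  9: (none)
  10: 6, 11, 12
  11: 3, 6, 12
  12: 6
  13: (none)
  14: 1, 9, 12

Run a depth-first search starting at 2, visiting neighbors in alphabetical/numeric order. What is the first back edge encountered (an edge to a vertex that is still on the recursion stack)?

5→2

DFS from 2 (visiting neighbors in alphabetical/numeric order); mark gray on enter, black on exit:
2 gray
  3 gray
    4 gray
    4 black
    6 gray
    6 black
  3 black
  7 gray
    5 gray
      5→2: 2 is gray → back edge
First back edge: 5 → 2.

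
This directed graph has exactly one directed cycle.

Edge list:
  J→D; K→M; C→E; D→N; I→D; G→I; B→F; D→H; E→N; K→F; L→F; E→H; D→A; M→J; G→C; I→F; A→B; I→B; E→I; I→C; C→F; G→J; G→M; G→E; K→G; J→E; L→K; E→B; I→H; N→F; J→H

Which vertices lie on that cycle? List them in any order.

C, E, I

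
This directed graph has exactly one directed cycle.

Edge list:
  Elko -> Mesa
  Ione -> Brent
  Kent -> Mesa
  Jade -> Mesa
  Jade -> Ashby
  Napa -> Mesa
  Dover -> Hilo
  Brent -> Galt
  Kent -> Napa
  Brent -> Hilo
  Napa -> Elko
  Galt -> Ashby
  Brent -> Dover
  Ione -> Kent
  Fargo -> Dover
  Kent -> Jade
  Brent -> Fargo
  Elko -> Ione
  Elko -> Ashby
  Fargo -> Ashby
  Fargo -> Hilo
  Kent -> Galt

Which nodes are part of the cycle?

DFS with gray/black marking from Ione:
Ione gray
  Kent gray
    Galt gray
      Ashby gray
      Ashby black
    Galt black
    Mesa gray
    Mesa black
    Jade gray
      Jade→Ashby: Ashby black — skip
      Jade→Mesa: Mesa black — skip
    Jade black
    Napa gray
      Napa→Mesa: Mesa black — skip
      Elko gray
        Elko→Ione: Ione is gray → back edge
Back edge closes the cycle Ione → Kent → Napa → Elko → Ione; its vertices are {Elko, Ione, Kent, Napa}.

Elko, Ione, Kent, Napa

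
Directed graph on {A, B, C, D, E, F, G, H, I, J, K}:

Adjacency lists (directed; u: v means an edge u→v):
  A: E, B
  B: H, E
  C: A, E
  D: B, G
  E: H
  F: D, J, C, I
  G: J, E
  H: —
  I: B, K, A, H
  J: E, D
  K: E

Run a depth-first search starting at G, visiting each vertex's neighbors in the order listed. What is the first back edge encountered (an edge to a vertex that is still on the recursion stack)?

DFS from G (visiting each vertex's neighbors in the order listed); mark gray on enter, black on exit:
G gray
  J gray
    E gray
      H gray
      H black
    E black
    D gray
      B gray
        B→H: H black — skip
        B→E: E black — skip
      B black
      D→G: G is gray → back edge
First back edge: D → G.

D→G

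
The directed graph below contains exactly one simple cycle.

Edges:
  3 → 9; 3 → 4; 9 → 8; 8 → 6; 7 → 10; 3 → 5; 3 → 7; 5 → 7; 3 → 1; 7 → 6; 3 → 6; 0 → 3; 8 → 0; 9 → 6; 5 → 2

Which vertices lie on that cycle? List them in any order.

DFS with gray/black marking from 0:
0 gray
  3 gray
    9 gray
      8 gray
        8→0: 0 is gray → back edge
Back edge closes the cycle 0 → 3 → 9 → 8 → 0; its vertices are {0, 3, 8, 9}.

0, 3, 8, 9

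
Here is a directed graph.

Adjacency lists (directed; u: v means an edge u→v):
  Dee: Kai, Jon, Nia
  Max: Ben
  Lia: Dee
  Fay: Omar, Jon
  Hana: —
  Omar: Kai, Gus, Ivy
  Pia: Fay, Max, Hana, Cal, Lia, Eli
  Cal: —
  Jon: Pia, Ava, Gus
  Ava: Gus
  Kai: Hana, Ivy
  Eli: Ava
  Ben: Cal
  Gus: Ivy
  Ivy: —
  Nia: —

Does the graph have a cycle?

Yes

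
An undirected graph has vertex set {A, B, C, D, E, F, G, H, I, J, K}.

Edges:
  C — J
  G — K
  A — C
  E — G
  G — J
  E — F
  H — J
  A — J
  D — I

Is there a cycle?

DFS, tracking each vertex's parent; an edge to a visited non-parent vertex closes a cycle.
Start from K:
visit K (parent –)
  visit G (parent K)
    visit J (parent G)
      visit H (parent J)
        H–J: parent, skip
      visit A (parent J)
        A–J: parent, skip
        visit C (parent A)
          C–J: J visited and ≠ parent → cycle
Cycle: J – A – C – J.

Yes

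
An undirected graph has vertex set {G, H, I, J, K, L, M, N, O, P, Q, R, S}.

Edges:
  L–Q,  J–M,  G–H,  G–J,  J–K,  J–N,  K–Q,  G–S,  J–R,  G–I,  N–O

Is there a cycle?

No

DFS, tracking each vertex's parent; an edge to a visited non-parent vertex closes a cycle.
Start from J:
visit J (parent –)
  visit G (parent J)
    visit S (parent G)
      S–G: parent, skip
    G–J: parent, skip
    visit H (parent G)
      H–G: parent, skip
    visit I (parent G)
      I–G: parent, skip
  visit M (parent J)
    M–J: parent, skip
  visit N (parent J)
    visit O (parent N)
      O–N: parent, skip
    N–J: parent, skip
  visit R (parent J)
    R–J: parent, skip
  visit K (parent J)
    visit Q (parent K)
      Q–K: parent, skip
      visit L (parent Q)
        L–Q: parent, skip
    K–J: parent, skip
visit P (parent –)
No non-parent visited neighbor found — the graph is a forest.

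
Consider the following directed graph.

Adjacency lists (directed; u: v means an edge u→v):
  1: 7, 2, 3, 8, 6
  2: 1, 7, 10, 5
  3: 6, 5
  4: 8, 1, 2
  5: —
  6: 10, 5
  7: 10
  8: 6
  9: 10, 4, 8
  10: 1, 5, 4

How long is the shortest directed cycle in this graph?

2

For each vertex v, BFS finds the shortest path from v back to v.
The shortest such closed walk is 2 → 1 → 2, length 2.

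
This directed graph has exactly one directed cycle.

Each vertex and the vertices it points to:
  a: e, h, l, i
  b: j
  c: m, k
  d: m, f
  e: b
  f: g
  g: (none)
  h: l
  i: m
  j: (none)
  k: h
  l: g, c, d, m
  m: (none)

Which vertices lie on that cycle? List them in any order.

c, h, k, l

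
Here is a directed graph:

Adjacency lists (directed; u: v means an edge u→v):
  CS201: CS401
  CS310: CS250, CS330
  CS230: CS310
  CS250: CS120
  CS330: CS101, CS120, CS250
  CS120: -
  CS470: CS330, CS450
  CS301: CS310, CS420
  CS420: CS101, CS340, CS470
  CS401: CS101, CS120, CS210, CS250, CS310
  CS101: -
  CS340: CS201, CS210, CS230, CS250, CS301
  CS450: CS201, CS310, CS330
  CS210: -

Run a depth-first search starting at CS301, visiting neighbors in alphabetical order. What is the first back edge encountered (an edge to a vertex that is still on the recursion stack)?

DFS from CS301 (visiting neighbors in alphabetical order); mark gray on enter, black on exit:
CS301 gray
  CS310 gray
    CS250 gray
      CS120 gray
      CS120 black
    CS250 black
    CS330 gray
      CS101 gray
      CS101 black
      CS330→CS120: CS120 black — skip
      CS330→CS250: CS250 black — skip
    CS330 black
  CS310 black
  CS420 gray
    CS420→CS101: CS101 black — skip
    CS340 gray
      CS201 gray
        CS401 gray
          CS401→CS101: CS101 black — skip
          CS401→CS120: CS120 black — skip
          CS210 gray
          CS210 black
          CS401→CS250: CS250 black — skip
          CS401→CS310: CS310 black — skip
        CS401 black
      CS201 black
      CS340→CS210: CS210 black — skip
      CS230 gray
        CS230→CS310: CS310 black — skip
      CS230 black
      CS340→CS250: CS250 black — skip
      CS340→CS301: CS301 is gray → back edge
First back edge: CS340 → CS301.

CS340->CS301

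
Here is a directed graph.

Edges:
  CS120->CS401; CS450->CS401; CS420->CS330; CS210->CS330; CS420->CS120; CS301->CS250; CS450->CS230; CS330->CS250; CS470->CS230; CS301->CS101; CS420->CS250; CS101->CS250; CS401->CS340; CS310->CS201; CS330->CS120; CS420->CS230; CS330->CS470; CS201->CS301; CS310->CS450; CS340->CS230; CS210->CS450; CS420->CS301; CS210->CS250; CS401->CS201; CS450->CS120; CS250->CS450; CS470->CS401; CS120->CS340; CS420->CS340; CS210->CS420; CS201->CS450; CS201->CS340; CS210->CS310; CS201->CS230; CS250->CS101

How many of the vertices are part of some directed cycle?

A vertex is on a directed cycle iff it belongs to a strongly connected component of size ≥ 2 (or has a self-loop).
The vertices on cycles are {CS101, CS120, CS201, CS250, CS301, CS401, CS450} — 7 in total.

7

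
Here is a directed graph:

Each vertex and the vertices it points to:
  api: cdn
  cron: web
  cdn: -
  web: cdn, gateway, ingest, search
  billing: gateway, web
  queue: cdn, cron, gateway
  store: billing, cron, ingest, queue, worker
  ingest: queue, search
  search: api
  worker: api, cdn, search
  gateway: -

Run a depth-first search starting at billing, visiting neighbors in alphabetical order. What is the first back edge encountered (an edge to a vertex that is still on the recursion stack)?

DFS from billing (visiting neighbors in alphabetical order); mark gray on enter, black on exit:
billing gray
  gateway gray
  gateway black
  web gray
    cdn gray
    cdn black
    web→gateway: gateway black — skip
    ingest gray
      queue gray
        queue→cdn: cdn black — skip
        cron gray
          cron→web: web is gray → back edge
First back edge: cron → web.

cron→web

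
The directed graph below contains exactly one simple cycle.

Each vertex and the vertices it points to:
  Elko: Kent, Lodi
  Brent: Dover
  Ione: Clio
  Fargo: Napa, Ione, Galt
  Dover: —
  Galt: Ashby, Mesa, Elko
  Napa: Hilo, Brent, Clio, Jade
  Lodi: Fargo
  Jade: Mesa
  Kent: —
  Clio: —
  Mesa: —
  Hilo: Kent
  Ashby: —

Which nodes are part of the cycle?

DFS with gray/black marking from Fargo:
Fargo gray
  Napa gray
    Hilo gray
      Kent gray
      Kent black
    Hilo black
    Brent gray
      Dover gray
      Dover black
    Brent black
    Clio gray
    Clio black
    Jade gray
      Mesa gray
      Mesa black
    Jade black
  Napa black
  Ione gray
    Ione→Clio: Clio black — skip
  Ione black
  Galt gray
    Ashby gray
    Ashby black
    Galt→Mesa: Mesa black — skip
    Elko gray
      Elko→Kent: Kent black — skip
      Lodi gray
        Lodi→Fargo: Fargo is gray → back edge
Back edge closes the cycle Fargo → Galt → Elko → Lodi → Fargo; its vertices are {Elko, Galt, Lodi, Fargo}.

Elko, Galt, Lodi, Fargo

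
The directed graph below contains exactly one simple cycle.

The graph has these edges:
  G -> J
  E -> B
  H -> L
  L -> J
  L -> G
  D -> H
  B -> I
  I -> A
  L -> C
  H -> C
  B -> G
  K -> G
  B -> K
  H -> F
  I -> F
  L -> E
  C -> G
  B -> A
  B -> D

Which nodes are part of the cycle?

B, D, E, H, L

DFS with gray/black marking from B:
B gray
  G gray
    J gray
    J black
  G black
  D gray
    H gray
      C gray
        C→G: G black — skip
      C black
      F gray
      F black
      L gray
        E gray
          E→B: B is gray → back edge
Back edge closes the cycle B → D → H → L → E → B; its vertices are {B, D, E, H, L}.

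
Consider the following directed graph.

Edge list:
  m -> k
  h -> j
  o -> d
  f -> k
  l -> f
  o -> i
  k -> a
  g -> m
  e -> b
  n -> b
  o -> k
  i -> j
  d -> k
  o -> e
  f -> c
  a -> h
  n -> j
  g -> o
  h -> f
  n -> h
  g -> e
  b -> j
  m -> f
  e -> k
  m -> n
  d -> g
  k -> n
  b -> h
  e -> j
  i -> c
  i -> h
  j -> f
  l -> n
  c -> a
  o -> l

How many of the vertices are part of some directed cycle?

A vertex is on a directed cycle iff it belongs to a strongly connected component of size ≥ 2 (or has a self-loop).
The vertices on cycles are {a, b, c, d, f, g, h, j, k, n, o} — 11 in total.

11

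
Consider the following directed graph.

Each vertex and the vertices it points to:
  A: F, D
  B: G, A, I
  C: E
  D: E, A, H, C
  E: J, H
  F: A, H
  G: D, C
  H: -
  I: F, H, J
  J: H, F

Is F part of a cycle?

F is on a cycle iff F can reach itself via ≥1 edge.
F → A → F — yes.

Yes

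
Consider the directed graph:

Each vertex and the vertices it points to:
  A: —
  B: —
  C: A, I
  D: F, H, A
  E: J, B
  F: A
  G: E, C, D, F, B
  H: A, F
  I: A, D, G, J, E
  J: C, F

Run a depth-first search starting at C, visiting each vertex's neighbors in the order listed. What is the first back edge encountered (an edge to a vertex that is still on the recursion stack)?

J->C

DFS from C (visiting each vertex's neighbors in the order listed); mark gray on enter, black on exit:
C gray
  A gray
  A black
  I gray
    I→A: A black — skip
    D gray
      F gray
        F→A: A black — skip
      F black
      H gray
        H→A: A black — skip
        H→F: F black — skip
      H black
      D→A: A black — skip
    D black
    G gray
      E gray
        J gray
          J→C: C is gray → back edge
First back edge: J → C.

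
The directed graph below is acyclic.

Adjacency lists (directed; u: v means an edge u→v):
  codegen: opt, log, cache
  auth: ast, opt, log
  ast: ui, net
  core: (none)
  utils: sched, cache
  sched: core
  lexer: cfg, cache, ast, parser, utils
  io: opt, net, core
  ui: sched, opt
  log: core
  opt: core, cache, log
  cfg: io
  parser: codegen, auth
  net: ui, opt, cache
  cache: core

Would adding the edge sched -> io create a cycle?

Adding sched→io creates a cycle iff io can already reach sched.
Path from io: io → net → ui → sched.
So io → … → sched → io is a cycle.

Yes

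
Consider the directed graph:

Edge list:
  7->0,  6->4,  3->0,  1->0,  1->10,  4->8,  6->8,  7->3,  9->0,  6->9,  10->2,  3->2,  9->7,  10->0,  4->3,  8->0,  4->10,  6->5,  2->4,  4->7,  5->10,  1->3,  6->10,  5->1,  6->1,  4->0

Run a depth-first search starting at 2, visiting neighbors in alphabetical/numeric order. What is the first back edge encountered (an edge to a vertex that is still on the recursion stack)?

DFS from 2 (visiting neighbors in alphabetical/numeric order); mark gray on enter, black on exit:
2 gray
  4 gray
    0 gray
    0 black
    3 gray
      3→0: 0 black — skip
      3→2: 2 is gray → back edge
First back edge: 3 → 2.

3→2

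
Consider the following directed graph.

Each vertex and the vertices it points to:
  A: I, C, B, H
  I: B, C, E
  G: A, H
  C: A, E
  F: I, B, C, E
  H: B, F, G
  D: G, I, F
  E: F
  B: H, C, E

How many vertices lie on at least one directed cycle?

8

A vertex is on a directed cycle iff it belongs to a strongly connected component of size ≥ 2 (or has a self-loop).
The vertices on cycles are {A, B, C, E, F, G, H, I} — 8 in total.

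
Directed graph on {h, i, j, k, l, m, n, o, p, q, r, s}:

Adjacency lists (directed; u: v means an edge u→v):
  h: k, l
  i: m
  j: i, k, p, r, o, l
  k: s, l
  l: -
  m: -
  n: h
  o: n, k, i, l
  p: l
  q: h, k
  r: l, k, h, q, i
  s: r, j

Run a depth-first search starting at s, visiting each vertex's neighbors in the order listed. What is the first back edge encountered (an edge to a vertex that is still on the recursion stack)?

DFS from s (visiting each vertex's neighbors in the order listed); mark gray on enter, black on exit:
s gray
  r gray
    l gray
    l black
    k gray
      k→s: s is gray → back edge
First back edge: k → s.

k→s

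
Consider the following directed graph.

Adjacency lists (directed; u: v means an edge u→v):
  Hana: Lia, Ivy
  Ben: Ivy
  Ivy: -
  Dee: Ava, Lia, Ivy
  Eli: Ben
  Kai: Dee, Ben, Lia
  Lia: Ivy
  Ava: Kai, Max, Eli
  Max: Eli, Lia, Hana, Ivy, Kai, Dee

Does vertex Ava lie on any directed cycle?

Ava is on a cycle iff Ava can reach itself via ≥1 edge.
Ava → Kai → Dee → Ava — yes.

Yes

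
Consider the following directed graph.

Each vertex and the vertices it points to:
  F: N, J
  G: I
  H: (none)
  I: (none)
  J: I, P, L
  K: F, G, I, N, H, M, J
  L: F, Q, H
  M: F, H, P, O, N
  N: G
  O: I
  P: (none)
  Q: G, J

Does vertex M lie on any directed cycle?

M lies on a cycle iff there is a path from M back to itself.
Exploring from M, it never reaches itself; equivalently, its strongly connected component is a singleton.

No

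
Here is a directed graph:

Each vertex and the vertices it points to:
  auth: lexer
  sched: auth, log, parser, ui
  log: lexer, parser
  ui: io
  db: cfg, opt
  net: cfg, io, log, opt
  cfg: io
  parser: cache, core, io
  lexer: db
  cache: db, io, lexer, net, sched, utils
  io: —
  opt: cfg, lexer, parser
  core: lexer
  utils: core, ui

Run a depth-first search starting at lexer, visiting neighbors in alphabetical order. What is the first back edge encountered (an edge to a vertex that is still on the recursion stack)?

DFS from lexer (visiting neighbors in alphabetical order); mark gray on enter, black on exit:
lexer gray
  db gray
    cfg gray
      io gray
      io black
    cfg black
    opt gray
      opt→cfg: cfg black — skip
      opt→lexer: lexer is gray → back edge
First back edge: opt → lexer.

opt->lexer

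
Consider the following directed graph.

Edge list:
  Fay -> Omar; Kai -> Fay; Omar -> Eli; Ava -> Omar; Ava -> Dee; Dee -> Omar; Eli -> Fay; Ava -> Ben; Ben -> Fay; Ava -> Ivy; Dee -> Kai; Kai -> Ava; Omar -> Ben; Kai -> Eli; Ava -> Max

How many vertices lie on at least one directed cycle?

A vertex is on a directed cycle iff it belongs to a strongly connected component of size ≥ 2 (or has a self-loop).
The vertices on cycles are {Ava, Ben, Dee, Eli, Fay, Kai, Omar} — 7 in total.

7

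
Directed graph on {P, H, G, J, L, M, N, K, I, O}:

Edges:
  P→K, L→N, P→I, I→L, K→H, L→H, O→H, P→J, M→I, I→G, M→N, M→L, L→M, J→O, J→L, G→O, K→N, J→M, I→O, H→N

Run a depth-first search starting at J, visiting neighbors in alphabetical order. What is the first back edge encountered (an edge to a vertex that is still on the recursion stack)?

DFS from J (visiting neighbors in alphabetical order); mark gray on enter, black on exit:
J gray
  L gray
    H gray
      N gray
      N black
    H black
    M gray
      I gray
        G gray
          O gray
            O→H: H black — skip
          O black
        G black
        I→L: L is gray → back edge
First back edge: I → L.

I→L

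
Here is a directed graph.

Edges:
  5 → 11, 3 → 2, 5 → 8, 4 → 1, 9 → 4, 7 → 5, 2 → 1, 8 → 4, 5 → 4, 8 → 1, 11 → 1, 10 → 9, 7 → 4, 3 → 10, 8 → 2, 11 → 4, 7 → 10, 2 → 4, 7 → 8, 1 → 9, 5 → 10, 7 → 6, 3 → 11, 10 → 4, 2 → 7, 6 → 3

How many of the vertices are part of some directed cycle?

9

A vertex is on a directed cycle iff it belongs to a strongly connected component of size ≥ 2 (or has a self-loop).
The vertices on cycles are {1, 2, 3, 4, 5, 6, 7, 8, 9} — 9 in total.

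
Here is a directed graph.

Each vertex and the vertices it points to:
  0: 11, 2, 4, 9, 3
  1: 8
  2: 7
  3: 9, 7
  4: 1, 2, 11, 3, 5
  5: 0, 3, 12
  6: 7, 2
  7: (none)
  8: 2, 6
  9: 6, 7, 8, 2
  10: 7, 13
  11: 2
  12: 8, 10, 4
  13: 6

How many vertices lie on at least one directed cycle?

4

A vertex is on a directed cycle iff it belongs to a strongly connected component of size ≥ 2 (or has a self-loop).
The vertices on cycles are {0, 4, 5, 12} — 4 in total.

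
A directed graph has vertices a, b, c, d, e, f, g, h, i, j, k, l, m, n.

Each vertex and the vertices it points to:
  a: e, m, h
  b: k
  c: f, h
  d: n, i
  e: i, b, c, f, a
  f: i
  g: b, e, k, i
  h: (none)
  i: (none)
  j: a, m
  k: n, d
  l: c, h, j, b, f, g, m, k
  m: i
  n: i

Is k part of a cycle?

No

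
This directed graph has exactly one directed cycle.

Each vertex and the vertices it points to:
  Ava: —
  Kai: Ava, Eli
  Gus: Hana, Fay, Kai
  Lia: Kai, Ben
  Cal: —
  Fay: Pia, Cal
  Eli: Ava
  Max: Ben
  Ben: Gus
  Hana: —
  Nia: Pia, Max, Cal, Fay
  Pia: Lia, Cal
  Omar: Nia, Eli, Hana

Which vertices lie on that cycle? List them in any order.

DFS with gray/black marking from Pia:
Pia gray
  Lia gray
    Kai gray
      Ava gray
      Ava black
      Eli gray
        Eli→Ava: Ava black — skip
      Eli black
    Kai black
    Ben gray
      Gus gray
        Hana gray
        Hana black
        Fay gray
          Fay→Pia: Pia is gray → back edge
Back edge closes the cycle Pia → Lia → Ben → Gus → Fay → Pia; its vertices are {Ben, Fay, Gus, Lia, Pia}.

Ben, Fay, Gus, Lia, Pia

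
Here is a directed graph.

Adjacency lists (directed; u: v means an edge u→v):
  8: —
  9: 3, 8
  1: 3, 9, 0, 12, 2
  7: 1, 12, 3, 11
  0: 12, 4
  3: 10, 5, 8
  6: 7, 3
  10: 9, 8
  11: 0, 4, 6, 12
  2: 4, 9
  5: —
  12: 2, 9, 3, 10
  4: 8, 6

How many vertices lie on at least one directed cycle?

A vertex is on a directed cycle iff it belongs to a strongly connected component of size ≥ 2 (or has a self-loop).
The vertices on cycles are {0, 1, 2, 3, 4, 6, 7, 9, 10, 11, 12} — 11 in total.

11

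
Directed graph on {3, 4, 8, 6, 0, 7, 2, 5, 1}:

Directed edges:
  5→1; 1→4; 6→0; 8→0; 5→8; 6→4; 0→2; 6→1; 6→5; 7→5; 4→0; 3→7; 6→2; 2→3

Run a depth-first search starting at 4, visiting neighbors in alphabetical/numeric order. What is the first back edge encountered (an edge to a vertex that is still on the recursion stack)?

DFS from 4 (visiting neighbors in alphabetical/numeric order); mark gray on enter, black on exit:
4 gray
  0 gray
    2 gray
      3 gray
        7 gray
          5 gray
            1 gray
              1→4: 4 is gray → back edge
First back edge: 1 → 4.

1->4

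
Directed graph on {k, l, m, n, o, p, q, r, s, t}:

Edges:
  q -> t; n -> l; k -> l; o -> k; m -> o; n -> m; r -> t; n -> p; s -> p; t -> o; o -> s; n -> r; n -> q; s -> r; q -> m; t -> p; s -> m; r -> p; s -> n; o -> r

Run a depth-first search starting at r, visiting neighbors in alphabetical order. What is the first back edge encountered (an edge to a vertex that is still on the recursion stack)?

DFS from r (visiting neighbors in alphabetical order); mark gray on enter, black on exit:
r gray
  p gray
  p black
  t gray
    o gray
      k gray
        l gray
        l black
      k black
      o→r: r is gray → back edge
First back edge: o → r.

o->r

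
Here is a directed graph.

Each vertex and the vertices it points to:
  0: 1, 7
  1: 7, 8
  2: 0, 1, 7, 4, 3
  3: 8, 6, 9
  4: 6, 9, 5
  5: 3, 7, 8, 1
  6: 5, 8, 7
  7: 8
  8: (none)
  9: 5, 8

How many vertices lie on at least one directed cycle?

A vertex is on a directed cycle iff it belongs to a strongly connected component of size ≥ 2 (or has a self-loop).
The vertices on cycles are {3, 5, 6, 9} — 4 in total.

4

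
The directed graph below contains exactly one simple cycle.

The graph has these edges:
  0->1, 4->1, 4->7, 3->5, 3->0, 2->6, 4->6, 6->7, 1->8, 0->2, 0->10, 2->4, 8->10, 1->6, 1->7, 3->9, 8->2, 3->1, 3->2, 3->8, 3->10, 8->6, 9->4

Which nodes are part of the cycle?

DFS with gray/black marking from 8:
8 gray
  6 gray
    7 gray
    7 black
  6 black
  2 gray
    2→6: 6 black — skip
    4 gray
      4→7: 7 black — skip
      1 gray
        1→7: 7 black — skip
        1→8: 8 is gray → back edge
Back edge closes the cycle 8 → 2 → 4 → 1 → 8; its vertices are {1, 2, 4, 8}.

1, 2, 4, 8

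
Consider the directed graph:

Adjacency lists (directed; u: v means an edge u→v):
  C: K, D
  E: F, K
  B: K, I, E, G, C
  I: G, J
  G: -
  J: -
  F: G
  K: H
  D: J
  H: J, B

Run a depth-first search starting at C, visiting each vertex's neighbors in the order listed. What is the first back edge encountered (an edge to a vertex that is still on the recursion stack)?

B→K

DFS from C (visiting each vertex's neighbors in the order listed); mark gray on enter, black on exit:
C gray
  K gray
    H gray
      J gray
      J black
      B gray
        B→K: K is gray → back edge
First back edge: B → K.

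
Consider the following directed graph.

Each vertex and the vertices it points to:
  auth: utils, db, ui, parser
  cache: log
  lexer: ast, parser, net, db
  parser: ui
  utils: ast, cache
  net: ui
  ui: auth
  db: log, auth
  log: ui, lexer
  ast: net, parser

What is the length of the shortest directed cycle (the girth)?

2

For each vertex v, BFS finds the shortest path from v back to v.
The shortest such closed walk is auth → ui → auth, length 2.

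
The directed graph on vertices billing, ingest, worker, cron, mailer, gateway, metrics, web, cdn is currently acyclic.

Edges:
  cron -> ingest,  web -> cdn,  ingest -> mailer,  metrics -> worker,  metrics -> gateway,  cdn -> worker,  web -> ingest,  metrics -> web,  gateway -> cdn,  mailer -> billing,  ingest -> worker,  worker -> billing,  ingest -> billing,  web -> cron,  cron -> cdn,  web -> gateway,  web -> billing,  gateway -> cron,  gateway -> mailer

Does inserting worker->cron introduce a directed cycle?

Yes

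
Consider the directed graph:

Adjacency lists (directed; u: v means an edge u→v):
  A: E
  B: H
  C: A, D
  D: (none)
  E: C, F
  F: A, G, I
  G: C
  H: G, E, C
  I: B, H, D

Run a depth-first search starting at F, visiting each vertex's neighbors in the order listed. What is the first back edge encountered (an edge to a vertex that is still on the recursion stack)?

C→A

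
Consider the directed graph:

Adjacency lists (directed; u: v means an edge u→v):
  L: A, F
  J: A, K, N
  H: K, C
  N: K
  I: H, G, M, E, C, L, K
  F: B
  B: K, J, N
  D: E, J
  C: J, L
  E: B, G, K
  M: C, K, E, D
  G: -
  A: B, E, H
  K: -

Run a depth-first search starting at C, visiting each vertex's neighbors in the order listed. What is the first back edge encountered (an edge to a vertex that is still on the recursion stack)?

B->J

DFS from C (visiting each vertex's neighbors in the order listed); mark gray on enter, black on exit:
C gray
  J gray
    A gray
      B gray
        K gray
        K black
        B→J: J is gray → back edge
First back edge: B → J.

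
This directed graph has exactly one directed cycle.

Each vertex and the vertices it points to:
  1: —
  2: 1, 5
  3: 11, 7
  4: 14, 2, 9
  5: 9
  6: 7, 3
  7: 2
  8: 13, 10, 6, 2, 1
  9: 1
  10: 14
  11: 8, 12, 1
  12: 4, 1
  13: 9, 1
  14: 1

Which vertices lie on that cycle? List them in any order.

DFS with gray/black marking from 3:
3 gray
  11 gray
    8 gray
      13 gray
        9 gray
          1 gray
          1 black
        9 black
        13→1: 1 black — skip
      13 black
      10 gray
        14 gray
          14→1: 1 black — skip
        14 black
      10 black
      6 gray
        7 gray
          2 gray
            2→1: 1 black — skip
            5 gray
              5→9: 9 black — skip
            5 black
          2 black
        7 black
        6→3: 3 is gray → back edge
Back edge closes the cycle 3 → 11 → 8 → 6 → 3; its vertices are {3, 6, 8, 11}.

3, 6, 8, 11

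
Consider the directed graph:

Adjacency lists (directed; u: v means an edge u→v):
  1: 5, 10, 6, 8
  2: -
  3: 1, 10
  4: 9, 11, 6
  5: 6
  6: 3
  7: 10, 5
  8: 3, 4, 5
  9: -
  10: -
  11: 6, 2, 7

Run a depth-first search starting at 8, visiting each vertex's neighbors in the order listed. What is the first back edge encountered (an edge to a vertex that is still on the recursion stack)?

DFS from 8 (visiting each vertex's neighbors in the order listed); mark gray on enter, black on exit:
8 gray
  3 gray
    1 gray
      5 gray
        6 gray
          6→3: 3 is gray → back edge
First back edge: 6 → 3.

6→3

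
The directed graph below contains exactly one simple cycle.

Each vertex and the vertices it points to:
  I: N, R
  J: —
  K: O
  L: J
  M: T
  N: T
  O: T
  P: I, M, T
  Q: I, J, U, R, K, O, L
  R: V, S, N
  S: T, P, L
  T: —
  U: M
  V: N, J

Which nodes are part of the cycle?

I, P, R, S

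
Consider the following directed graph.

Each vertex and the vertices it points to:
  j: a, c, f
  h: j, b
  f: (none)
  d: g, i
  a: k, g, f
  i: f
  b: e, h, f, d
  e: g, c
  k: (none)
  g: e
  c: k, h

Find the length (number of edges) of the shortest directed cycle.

2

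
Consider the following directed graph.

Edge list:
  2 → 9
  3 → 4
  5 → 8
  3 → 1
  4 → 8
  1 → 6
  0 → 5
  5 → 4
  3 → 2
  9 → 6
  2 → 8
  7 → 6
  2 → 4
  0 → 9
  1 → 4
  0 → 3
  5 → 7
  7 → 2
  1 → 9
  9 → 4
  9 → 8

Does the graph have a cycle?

DFS with white/gray/black marking, starting from 4:
4 gray
  8 gray
  8 black
4 black
0 gray
  9 gray
    9→8: 8 black — skip
    6 gray
    6 black
    9→4: 4 black — skip
  9 black
  5 gray
    5→8: 8 black — skip
    7 gray
      7→6: 6 black — skip
      2 gray
        2→9: 9 black — skip
        2→4: 4 black — skip
        2→8: 8 black — skip
      2 black
    7 black
    5→4: 4 black — skip
  5 black
  3 gray
    3→4: 4 black — skip
    3→2: 2 black — skip
    1 gray
      1→6: 6 black — skip
      1→4: 4 black — skip
      1→9: 9 black — skip
    1 black
  3 black
0 black
Every edge goes to a white or black vertex — no back edge, so the graph is acyclic.

No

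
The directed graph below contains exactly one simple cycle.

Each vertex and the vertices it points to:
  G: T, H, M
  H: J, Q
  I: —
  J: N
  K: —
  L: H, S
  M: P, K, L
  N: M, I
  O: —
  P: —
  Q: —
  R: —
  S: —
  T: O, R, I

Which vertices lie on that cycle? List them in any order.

DFS with gray/black marking from M:
M gray
  P gray
  P black
  K gray
  K black
  L gray
    H gray
      J gray
        N gray
          N→M: M is gray → back edge
Back edge closes the cycle M → L → H → J → N → M; its vertices are {H, J, L, M, N}.

H, J, L, M, N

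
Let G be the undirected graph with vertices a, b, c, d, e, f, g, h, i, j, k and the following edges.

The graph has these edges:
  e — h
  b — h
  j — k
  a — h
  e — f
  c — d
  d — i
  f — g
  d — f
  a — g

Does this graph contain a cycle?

Yes

DFS, tracking each vertex's parent; an edge to a visited non-parent vertex closes a cycle.
Start from c:
visit c (parent –)
  visit d (parent c)
    visit i (parent d)
      i–d: parent, skip
    visit f (parent d)
      visit g (parent f)
        g–f: parent, skip
        visit a (parent g)
          visit h (parent a)
            h–a: parent, skip
            visit b (parent h)
              b–h: parent, skip
            visit e (parent h)
              e–f: f visited and ≠ parent → cycle
Cycle: f – g – a – h – e – f.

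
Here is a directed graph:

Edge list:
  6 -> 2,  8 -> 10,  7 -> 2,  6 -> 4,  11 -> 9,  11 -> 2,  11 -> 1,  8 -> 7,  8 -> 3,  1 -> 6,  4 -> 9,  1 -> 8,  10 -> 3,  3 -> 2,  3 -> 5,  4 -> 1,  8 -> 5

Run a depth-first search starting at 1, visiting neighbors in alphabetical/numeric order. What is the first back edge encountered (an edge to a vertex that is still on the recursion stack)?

DFS from 1 (visiting neighbors in alphabetical/numeric order); mark gray on enter, black on exit:
1 gray
  6 gray
    2 gray
    2 black
    4 gray
      4→1: 1 is gray → back edge
First back edge: 4 → 1.

4->1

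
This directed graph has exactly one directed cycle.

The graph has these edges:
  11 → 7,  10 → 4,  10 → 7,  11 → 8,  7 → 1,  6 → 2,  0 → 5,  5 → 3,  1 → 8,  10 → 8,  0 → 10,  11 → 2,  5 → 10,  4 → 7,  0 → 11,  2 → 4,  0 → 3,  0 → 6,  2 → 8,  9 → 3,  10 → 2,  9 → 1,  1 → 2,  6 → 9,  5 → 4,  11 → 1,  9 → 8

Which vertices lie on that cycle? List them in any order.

DFS with gray/black marking from 4:
4 gray
  7 gray
    1 gray
      8 gray
      8 black
      2 gray
        2→8: 8 black — skip
        2→4: 4 is gray → back edge
Back edge closes the cycle 4 → 7 → 1 → 2 → 4; its vertices are {1, 2, 4, 7}.

1, 2, 4, 7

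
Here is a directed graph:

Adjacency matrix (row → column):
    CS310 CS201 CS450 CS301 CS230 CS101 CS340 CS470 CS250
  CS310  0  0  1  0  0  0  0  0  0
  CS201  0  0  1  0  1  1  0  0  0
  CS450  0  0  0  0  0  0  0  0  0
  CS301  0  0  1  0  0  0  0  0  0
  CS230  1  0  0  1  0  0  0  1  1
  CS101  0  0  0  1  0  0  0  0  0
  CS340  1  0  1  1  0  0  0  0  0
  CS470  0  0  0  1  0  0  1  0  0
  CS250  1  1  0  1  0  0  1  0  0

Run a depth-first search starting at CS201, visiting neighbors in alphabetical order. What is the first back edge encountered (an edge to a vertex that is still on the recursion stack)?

CS250→CS201

DFS from CS201 (visiting neighbors in alphabetical order); mark gray on enter, black on exit:
CS201 gray
  CS101 gray
    CS301 gray
      CS450 gray
      CS450 black
    CS301 black
  CS101 black
  CS230 gray
    CS250 gray
      CS250→CS201: CS201 is gray → back edge
First back edge: CS250 → CS201.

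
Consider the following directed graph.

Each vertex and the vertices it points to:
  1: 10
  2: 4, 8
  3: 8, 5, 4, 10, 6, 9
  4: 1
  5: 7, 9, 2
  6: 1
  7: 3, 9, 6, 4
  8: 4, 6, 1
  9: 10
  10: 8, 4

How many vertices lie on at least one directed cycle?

A vertex is on a directed cycle iff it belongs to a strongly connected component of size ≥ 2 (or has a self-loop).
The vertices on cycles are {1, 3, 4, 5, 6, 7, 8, 10} — 8 in total.

8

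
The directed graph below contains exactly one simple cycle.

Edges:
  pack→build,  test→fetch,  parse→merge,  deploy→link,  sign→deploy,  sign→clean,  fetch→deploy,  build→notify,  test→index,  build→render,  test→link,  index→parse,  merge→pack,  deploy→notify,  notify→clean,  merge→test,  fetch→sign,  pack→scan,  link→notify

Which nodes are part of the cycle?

test, index, merge, parse

DFS with gray/black marking from merge:
merge gray
  test gray
    fetch gray
      deploy gray
        notify gray
          clean gray
          clean black
        notify black
        link gray
          link→notify: notify black — skip
        link black
      deploy black
      sign gray
        sign→deploy: deploy black — skip
        sign→clean: clean black — skip
      sign black
    fetch black
    index gray
      parse gray
        parse→merge: merge is gray → back edge
Back edge closes the cycle merge → test → index → parse → merge; its vertices are {test, index, merge, parse}.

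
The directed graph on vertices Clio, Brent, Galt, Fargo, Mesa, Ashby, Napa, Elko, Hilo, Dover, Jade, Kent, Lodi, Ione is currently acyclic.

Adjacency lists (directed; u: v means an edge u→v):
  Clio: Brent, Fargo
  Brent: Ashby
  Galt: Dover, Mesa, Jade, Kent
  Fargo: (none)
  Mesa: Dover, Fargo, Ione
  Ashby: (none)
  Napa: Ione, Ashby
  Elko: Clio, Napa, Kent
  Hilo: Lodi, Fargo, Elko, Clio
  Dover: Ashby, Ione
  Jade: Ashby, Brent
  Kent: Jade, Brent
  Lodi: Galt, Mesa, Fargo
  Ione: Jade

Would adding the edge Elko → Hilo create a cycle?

Adding Elko→Hilo creates a cycle iff Hilo can already reach Elko.
Path from Hilo: Hilo → Elko.
So Hilo → … → Elko → Hilo is a cycle.

Yes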